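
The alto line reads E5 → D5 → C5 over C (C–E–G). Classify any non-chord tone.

D5 is a passing tone.

The harmony at that moment is C major triad (C, E, G); D5 is not a chord tone.
It is approached by step down from E5 and left by step down to C5.
Step in, step out in the same direction — a passing tone.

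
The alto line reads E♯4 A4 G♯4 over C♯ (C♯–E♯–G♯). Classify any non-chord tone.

A4 is an appoggiatura.

The harmony at that moment is C♯ major triad (C♯, E♯, G♯); A4 is not a chord tone.
It is approached by leap up from E♯4 and left by step down to G♯4.
Leap in, step out — an appoggiatura.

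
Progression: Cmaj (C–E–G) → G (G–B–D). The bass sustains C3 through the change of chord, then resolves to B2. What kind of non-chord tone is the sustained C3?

C3 is a suspension.

The harmony at that moment is G major triad (G, B, D); C3 is not a chord tone.
It is held over (the same pitch as the preceding C3) and left by step down to B2.
Held over from the previous chord and resolving down by step — a suspension.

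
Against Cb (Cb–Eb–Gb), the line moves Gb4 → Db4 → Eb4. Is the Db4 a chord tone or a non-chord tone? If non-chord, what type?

Non-chord tone — an appoggiatura.

The harmony at that moment is Cb major triad (Cb, Eb, Gb); Db4 is not a chord tone.
It is approached by leap down from Gb4 and left by step up to Eb4.
Leap in, step out — an appoggiatura.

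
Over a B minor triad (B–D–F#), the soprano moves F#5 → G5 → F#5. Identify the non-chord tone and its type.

G5 is a neighbor tone.

The harmony at that moment is B minor triad (B, D, F#); G5 is not a chord tone.
It is approached by step up from F#5 and left by step down to F#5.
Step away and step back to the same note — a neighbor tone (upper neighbor).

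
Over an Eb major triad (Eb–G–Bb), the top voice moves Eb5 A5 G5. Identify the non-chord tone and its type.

The harmony at that moment is Eb major triad (Eb, G, Bb); A5 is not a chord tone.
It is approached by leap up from Eb5 and left by step down to G5.
Leap in, step out — an appoggiatura.

A5 is an appoggiatura.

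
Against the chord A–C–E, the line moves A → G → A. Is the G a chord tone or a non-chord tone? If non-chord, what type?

The harmony at that moment is A minor triad (A, C, E); G is not a chord tone.
It is approached by step down from A and left by step up to A.
Step away and step back to the same note — a neighbor tone (lower neighbor).

Non-chord tone — a neighbor tone.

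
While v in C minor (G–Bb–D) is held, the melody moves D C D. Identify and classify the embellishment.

C is a neighbor tone.

The harmony at that moment is G minor triad (G, Bb, D); C is not a chord tone.
It is approached by step down from D and left by step up to D.
Step away and step back to the same note — a neighbor tone (lower neighbor).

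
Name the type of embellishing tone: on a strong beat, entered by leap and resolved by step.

Appoggiatura.

Approach: by leap. Departure: by step. Metric position: strong.
Leap in, step out, in a metrically strong position — an appoggiatura. (It is the mirror image of the escape tone, which steps in and leaps out from a weak position.)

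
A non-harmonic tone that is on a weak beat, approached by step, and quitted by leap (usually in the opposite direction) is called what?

Approach: by step. Departure: by leap. Metric position: weak.
Step in, leap out, from a weak position — an escape tone (échappée). (It is the mirror image of the appoggiatura, which leaps in and steps out on a strong beat.)

Escape tone.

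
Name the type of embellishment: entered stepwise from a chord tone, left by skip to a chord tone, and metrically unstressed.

Escape tone.

Approach: by step. Departure: by leap. Metric position: weak.
Step in, leap out, from a weak position — an escape tone (échappée). (It is the mirror image of the appoggiatura, which leaps in and steps out on a strong beat.)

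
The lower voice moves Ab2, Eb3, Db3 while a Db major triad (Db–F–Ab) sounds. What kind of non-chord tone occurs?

Eb3 is an appoggiatura.

The harmony at that moment is Db major triad (Db, F, Ab); Eb3 is not a chord tone.
It is approached by leap up from Ab2 and left by step down to Db3.
Leap in, step out — an appoggiatura.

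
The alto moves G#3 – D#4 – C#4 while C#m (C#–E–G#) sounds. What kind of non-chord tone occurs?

The harmony at that moment is C# minor triad (C#, E, G#); D#4 is not a chord tone.
It is approached by leap up from G#3 and left by step down to C#4.
Leap in, step out — an appoggiatura.

D#4 is an appoggiatura.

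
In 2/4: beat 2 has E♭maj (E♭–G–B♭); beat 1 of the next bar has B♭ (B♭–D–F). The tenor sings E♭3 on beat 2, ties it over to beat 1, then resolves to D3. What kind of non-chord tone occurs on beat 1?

Suspension.

The harmony at that moment is B♭ major triad (B♭, D, F); E♭3 is not a chord tone.
It is held over (the same pitch as the preceding E♭3) and left by step down to D3.
Held over from the previous chord and resolving down by step — a suspension.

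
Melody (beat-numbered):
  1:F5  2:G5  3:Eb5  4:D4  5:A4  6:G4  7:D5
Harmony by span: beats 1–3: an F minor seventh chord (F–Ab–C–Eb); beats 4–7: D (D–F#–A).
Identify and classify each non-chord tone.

G5 (beat 2) — escape tone; G4 (beat 6) — escape tone.

The harmony at that moment is F minor seventh chord (F, Ab, C, Eb); G5 is not a chord tone.
It is approached by step up from F5 and left by leap down to Eb5.
Step in, leap out — an escape tone.
The harmony at that moment is D major triad (D, F#, A); G4 is not a chord tone.
It is approached by step down from A4 and left by leap up to D5.
Step in, leap out — an escape tone.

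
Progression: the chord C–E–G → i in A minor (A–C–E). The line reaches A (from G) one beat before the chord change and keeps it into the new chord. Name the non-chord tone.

A is an anticipation.

The harmony at that moment is C major triad (C, E, G); A is not a chord tone.
It is approached by step up from G and then sustained as the same pitch into the next harmony.
Arriving early and becoming a chord tone when the harmony changes — an anticipation.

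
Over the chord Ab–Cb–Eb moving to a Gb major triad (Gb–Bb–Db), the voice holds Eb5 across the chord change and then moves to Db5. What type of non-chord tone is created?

Eb5 is a suspension.

The harmony at that moment is Gb major triad (Gb, Bb, Db); Eb5 is not a chord tone.
It is held over (the same pitch as the preceding Eb5) and left by step down to Db5.
Held over from the previous chord and resolving down by step — a suspension.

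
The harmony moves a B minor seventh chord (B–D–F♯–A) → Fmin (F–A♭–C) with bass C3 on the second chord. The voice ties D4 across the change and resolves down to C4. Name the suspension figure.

9–8 suspension.

At the second chord the bass is C3. The suspended D4 lies a ninth above the bass; after resolving down by step to C4, the interval above the bass becomes an octave.
Suspension figures are named by those two intervals: 9–8.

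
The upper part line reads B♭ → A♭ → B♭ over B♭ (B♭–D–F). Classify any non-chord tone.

The harmony at that moment is B♭ major triad (B♭, D, F); A♭ is not a chord tone.
It is approached by step down from B♭ and left by step up to B♭.
Step away and step back to the same note — a neighbor tone (lower neighbor).

A♭ is a neighbor tone.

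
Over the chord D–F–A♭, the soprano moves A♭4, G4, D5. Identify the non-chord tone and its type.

G4 is an escape tone.

The harmony at that moment is D diminished triad (D, F, A♭); G4 is not a chord tone.
It is approached by step down from A♭4 and left by leap up to D5.
Step in, leap out — an escape tone.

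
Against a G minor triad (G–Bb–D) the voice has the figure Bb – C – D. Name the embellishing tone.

C is a passing tone.

The harmony at that moment is G minor triad (G, Bb, D); C is not a chord tone.
It is approached by step up from Bb and left by step up to D.
Step in, step out in the same direction — a passing tone.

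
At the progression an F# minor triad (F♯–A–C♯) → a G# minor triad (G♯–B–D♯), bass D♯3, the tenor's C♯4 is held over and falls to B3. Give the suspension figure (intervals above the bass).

At the second chord the bass is D♯3. The suspended C♯4 lies a seventh above the bass; after resolving down by step to B3, the interval above the bass becomes a sixth.
Suspension figures are named by those two intervals: 7–6.

7–6 suspension.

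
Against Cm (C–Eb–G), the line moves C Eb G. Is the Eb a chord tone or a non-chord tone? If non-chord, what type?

C minor triad contains C, Eb, G; Eb is the third, so it is a chord tone.

Chord tone (the third of C minor triad).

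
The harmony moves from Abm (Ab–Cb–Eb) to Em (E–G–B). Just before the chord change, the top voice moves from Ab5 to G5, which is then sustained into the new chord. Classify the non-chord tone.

G5 is an anticipation.

The harmony at that moment is Ab minor triad (Ab, Cb, Eb); G5 is not a chord tone.
It is approached by step down from Ab5 and then sustained as the same pitch into the next harmony.
Arriving early and becoming a chord tone when the harmony changes — an anticipation.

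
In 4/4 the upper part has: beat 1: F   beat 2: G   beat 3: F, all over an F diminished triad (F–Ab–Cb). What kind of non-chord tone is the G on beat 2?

The harmony at that moment is F diminished triad (F, Ab, Cb); G is not a chord tone.
It is approached by step up from F and left by step down to F.
Step away and step back to the same note — a neighbor tone (upper neighbor).

Upper neighbor tone.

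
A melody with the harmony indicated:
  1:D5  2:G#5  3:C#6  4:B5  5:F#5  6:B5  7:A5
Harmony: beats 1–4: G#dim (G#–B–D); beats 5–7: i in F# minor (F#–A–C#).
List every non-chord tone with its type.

The harmony at that moment is G# diminished triad (G#, B, D); C#6 is not a chord tone.
It is approached by leap up from G#5 and left by step down to B5.
Leap in, step out — an appoggiatura.
The harmony at that moment is F# minor triad (F#, A, C#); B5 is not a chord tone.
It is approached by leap up from F#5 and left by step down to A5.
Leap in, step out — an appoggiatura.

C#6 (beat 3) — appoggiatura; B5 (beat 6) — appoggiatura.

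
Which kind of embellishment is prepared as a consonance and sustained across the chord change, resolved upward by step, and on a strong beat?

Approach: by preparation — the pitch is first a chord tone, then held (tied or repeated) while the harmony changes under it. Departure: up by step. Metric position: strong.
A prepared dissonance that resolves upward by step — a retardation. (The same figure resolving downward would be a suspension.)

Retardation.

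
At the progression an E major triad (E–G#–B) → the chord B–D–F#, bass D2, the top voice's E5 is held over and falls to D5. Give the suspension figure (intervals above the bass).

At the second chord the bass is D2. The suspended E5 lies a ninth above the bass; after resolving down by step to D5, the interval above the bass becomes an octave.
Suspension figures are named by those two intervals: 9–8.

9–8 suspension.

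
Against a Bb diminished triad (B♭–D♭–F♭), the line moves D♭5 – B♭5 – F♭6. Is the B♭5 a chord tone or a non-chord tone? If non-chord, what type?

Chord tone (the root of Bb diminished triad).

Bb diminished triad contains B♭, D♭, F♭; B♭ is the root, so it is a chord tone.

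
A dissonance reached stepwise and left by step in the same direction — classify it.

Approach: by step. Departure: by step, continuing in the same direction.
Stepwise on both sides with no change of direction means the note fills in the space between two different chord tones — a passing tone. (Had it turned back to its starting note it would be a neighbor tone instead.)

Passing tone.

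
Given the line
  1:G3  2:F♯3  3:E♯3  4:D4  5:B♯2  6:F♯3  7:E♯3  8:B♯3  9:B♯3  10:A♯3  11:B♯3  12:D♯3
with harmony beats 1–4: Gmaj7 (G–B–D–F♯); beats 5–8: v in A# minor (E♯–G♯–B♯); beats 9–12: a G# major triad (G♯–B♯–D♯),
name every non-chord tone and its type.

The harmony at that moment is G major seventh chord (G, B, D, F♯); E♯3 is not a chord tone.
It is approached by step down from F♯3 and left by leap up to D4.
Step in, leap out — an escape tone.
The harmony at that moment is E♯ minor triad (E♯, G♯, B♯); F♯3 is not a chord tone.
It is approached by leap up from B♯2 and left by step down to E♯3.
Leap in, step out — an appoggiatura.
The harmony at that moment is G♯ major triad (G♯, B♯, D♯); A♯3 is not a chord tone.
It is approached by step down from B♯3 and left by step up to B♯3.
Step away and step back to the same note — a neighbor tone (lower neighbor).

E♯3 (beat 3) — escape tone; F♯3 (beat 6) — appoggiatura; A♯3 (beat 10) — neighbor tone.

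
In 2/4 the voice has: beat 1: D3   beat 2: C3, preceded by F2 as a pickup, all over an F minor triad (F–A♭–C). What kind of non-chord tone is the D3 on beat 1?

The harmony at that moment is F minor triad (F, A♭, C); D3 is not a chord tone.
It is approached by leap up from F2 and left by step down to C3.
Leap in, step out, metrically accented — an appoggiatura.

Appoggiatura.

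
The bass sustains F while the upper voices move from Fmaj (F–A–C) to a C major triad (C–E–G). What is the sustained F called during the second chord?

Pedal tone (pedal point).

The harmony at that moment is C major triad (C, E, G); F is not a chord tone.
It is held over (the same pitch as the preceding F) and then sustained as the same pitch into the next harmony.
Sustained through a change of harmony — a pedal tone.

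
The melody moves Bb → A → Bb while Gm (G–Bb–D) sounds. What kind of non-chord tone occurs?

The harmony at that moment is G minor triad (G, Bb, D); A is not a chord tone.
It is approached by step down from Bb and left by step up to Bb.
Step away and step back to the same note — a neighbor tone (lower neighbor).

A is a neighbor tone.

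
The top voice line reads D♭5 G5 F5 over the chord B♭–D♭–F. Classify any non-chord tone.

G5 is an appoggiatura.

The harmony at that moment is B♭ minor triad (B♭, D♭, F); G5 is not a chord tone.
It is approached by leap up from D♭5 and left by step down to F5.
Leap in, step out — an appoggiatura.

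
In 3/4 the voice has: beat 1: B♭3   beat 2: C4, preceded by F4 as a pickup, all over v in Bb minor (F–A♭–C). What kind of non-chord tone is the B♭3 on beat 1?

The harmony at that moment is F minor triad (F, A♭, C); B♭3 is not a chord tone.
It is approached by leap down from F4 and left by step up to C4.
Leap in, step out, metrically accented — an appoggiatura.

Appoggiatura.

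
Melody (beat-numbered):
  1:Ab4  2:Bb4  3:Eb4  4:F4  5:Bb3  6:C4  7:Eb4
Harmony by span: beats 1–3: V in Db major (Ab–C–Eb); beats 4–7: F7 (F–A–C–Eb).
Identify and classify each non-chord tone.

Bb4 (beat 2) — escape tone; Bb3 (beat 5) — appoggiatura.

The harmony at that moment is Ab major triad (Ab, C, Eb); Bb4 is not a chord tone.
It is approached by step up from Ab4 and left by leap down to Eb4.
Step in, leap out — an escape tone.
The harmony at that moment is F dominant seventh chord (F, A, C, Eb); Bb3 is not a chord tone.
It is approached by leap down from F4 and left by step up to C4.
Leap in, step out — an appoggiatura.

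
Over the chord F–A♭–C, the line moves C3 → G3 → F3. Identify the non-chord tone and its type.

G3 is an appoggiatura.

The harmony at that moment is F minor triad (F, A♭, C); G3 is not a chord tone.
It is approached by leap up from C3 and left by step down to F3.
Leap in, step out — an appoggiatura.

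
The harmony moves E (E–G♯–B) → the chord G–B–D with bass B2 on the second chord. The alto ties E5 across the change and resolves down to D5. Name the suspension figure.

At the second chord the bass is B2. The suspended E5 lies a fourth above the bass; after resolving down by step to D5, the interval above the bass becomes a third.
Suspension figures are named by those two intervals: 4–3.

4–3 suspension.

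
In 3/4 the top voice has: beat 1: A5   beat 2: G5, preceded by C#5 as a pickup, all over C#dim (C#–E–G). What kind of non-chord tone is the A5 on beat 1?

Appoggiatura.

The harmony at that moment is C# diminished triad (C#, E, G); A5 is not a chord tone.
It is approached by leap up from C#5 and left by step down to G5.
Leap in, step out, metrically accented — an appoggiatura.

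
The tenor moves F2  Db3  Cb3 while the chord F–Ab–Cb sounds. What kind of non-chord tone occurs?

The harmony at that moment is F diminished triad (F, Ab, Cb); Db3 is not a chord tone.
It is approached by leap up from F2 and left by step down to Cb3.
Leap in, step out — an appoggiatura.

Db3 is an appoggiatura.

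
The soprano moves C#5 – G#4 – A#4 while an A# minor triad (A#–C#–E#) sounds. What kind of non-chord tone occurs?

G#4 is an appoggiatura.

The harmony at that moment is A# minor triad (A#, C#, E#); G#4 is not a chord tone.
It is approached by leap down from C#5 and left by step up to A#4.
Leap in, step out — an appoggiatura.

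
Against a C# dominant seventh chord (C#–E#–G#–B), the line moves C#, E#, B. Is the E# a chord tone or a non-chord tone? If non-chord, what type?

C# dominant seventh chord contains C#, E#, G#, B; E# is the third, so it is a chord tone.

Chord tone (the third of C# dominant seventh chord).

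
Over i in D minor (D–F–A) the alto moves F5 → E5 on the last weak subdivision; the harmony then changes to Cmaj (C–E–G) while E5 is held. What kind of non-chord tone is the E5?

E5 is an anticipation.

The harmony at that moment is D minor triad (D, F, A); E5 is not a chord tone.
It is approached by step down from F5 and then sustained as the same pitch into the next harmony.
Arriving early and becoming a chord tone when the harmony changes — an anticipation.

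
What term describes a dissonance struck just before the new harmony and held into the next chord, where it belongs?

Anticipation.

Approach: ahead of the chord change (typically by step), so it is dissonant against the current harmony. Departure: none — the same pitch is restated or held and is a chord tone of the new harmony.
Dissonant first, consonant once the harmony catches up: the note simply arrives early — an anticipation. (The reverse timing, consonant first and dissonant after the change, would be a suspension or retardation.)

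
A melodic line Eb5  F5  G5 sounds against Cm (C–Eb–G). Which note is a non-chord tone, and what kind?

The harmony at that moment is C minor triad (C, Eb, G); F5 is not a chord tone.
It is approached by step up from Eb5 and left by step up to G5.
Step in, step out in the same direction — a passing tone.

F5 is a passing tone.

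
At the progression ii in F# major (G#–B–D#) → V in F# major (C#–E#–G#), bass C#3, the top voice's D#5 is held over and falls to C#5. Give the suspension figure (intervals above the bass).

At the second chord the bass is C#3. The suspended D#5 lies a ninth above the bass; after resolving down by step to C#5, the interval above the bass becomes an octave.
Suspension figures are named by those two intervals: 9–8.

9–8 suspension.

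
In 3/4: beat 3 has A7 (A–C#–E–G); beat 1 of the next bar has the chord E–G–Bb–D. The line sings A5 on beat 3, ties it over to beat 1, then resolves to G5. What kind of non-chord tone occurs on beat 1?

The harmony at that moment is E half-diminished seventh chord (E, G, Bb, D); A5 is not a chord tone.
It is held over (the same pitch as the preceding A5) and left by step down to G5.
Held over from the previous chord and resolving down by step — a suspension.

Suspension.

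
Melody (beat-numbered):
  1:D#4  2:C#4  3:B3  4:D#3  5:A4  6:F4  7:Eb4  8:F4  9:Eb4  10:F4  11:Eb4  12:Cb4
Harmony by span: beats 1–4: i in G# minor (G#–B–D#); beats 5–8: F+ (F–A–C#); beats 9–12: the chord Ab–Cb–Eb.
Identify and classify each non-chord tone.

The harmony at that moment is G# minor triad (G#, B, D#); C#4 is not a chord tone.
It is approached by step down from D#4 and left by step down to B3.
Step in, step out in the same direction — a passing tone.
The harmony at that moment is F augmented triad (F, A, C#); Eb4 is not a chord tone.
It is approached by step down from F4 and left by step up to F4.
Step away and step back to the same note — a neighbor tone (lower neighbor).
The harmony at that moment is Ab minor triad (Ab, Cb, Eb); F4 is not a chord tone.
It is approached by step up from Eb4 and left by step down to Eb4.
Step away and step back to the same note — a neighbor tone (upper neighbor).

C#4 (beat 2) — passing tone; Eb4 (beat 7) — neighbor tone; F4 (beat 10) — neighbor tone.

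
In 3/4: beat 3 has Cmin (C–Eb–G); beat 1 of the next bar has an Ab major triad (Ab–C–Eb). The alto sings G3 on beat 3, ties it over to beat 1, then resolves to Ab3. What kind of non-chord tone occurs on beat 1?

The harmony at that moment is Ab major triad (Ab, C, Eb); G3 is not a chord tone.
It is held over (the same pitch as the preceding G3) and left by step up to Ab3.
Held over from the previous chord and resolving up by step — a retardation.

Retardation.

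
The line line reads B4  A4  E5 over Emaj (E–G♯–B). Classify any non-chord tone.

A4 is an escape tone.

The harmony at that moment is E major triad (E, G♯, B); A4 is not a chord tone.
It is approached by step down from B4 and left by leap up to E5.
Step in, leap out — an escape tone.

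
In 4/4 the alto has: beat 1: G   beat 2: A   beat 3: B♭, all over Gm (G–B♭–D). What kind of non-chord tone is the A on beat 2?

The harmony at that moment is G minor triad (G, B♭, D); A is not a chord tone.
It is approached by step up from G and left by step up to B♭.
Step in, step out in the same direction — a passing tone.

Passing tone.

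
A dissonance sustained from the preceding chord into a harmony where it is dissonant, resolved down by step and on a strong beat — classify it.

Approach: by preparation — the pitch is first a chord tone, then held (tied or repeated) while the harmony changes under it. Departure: down by step. Metric position: strong.
A prepared dissonance that resolves downward by step — a suspension. (The same figure resolving upward would be a retardation.)

Suspension.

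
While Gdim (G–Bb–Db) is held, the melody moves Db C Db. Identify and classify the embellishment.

The harmony at that moment is G diminished triad (G, Bb, Db); C is not a chord tone.
It is approached by step down from Db and left by step up to Db.
Step away and step back to the same note — a neighbor tone (lower neighbor).

C is a neighbor tone.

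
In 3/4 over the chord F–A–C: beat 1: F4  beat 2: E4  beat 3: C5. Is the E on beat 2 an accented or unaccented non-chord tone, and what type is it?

Unaccented escape tone.

The harmony at that moment is F major triad (F, A, C); E4 is not a chord tone.
It is approached by step down from F4 and left by leap up to C5.
Step in, leap out — an escape tone.
It falls on a weak beat, so it is unaccented.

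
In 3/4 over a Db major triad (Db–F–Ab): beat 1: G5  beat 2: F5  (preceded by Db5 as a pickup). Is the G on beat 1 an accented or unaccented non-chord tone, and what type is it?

The harmony at that moment is Db major triad (Db, F, Ab); G5 is not a chord tone.
It is approached by leap up from Db5 and left by step down to F5.
Leap in, step out — an appoggiatura.
It falls on the downbeat, so it is accented.

Accented appoggiatura.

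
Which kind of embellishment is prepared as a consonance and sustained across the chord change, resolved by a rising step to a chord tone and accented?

Approach: by preparation — the pitch is first a chord tone, then held (tied or repeated) while the harmony changes under it. Departure: up by step. Metric position: strong.
A prepared dissonance that resolves upward by step — a retardation. (The same figure resolving downward would be a suspension.)

Retardation.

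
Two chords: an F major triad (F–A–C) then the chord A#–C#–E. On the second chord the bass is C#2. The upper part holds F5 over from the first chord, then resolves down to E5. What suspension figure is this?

4–3 suspension.

At the second chord the bass is C#2. The suspended F5 lies a fourth above the bass; after resolving down by step to E5, the interval above the bass becomes a third.
Suspension figures are named by those two intervals: 4–3.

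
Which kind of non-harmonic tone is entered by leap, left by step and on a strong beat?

Appoggiatura.

Approach: by leap. Departure: by step. Metric position: strong.
Leap in, step out, in a metrically strong position — an appoggiatura. (It is the mirror image of the escape tone, which steps in and leaps out from a weak position.)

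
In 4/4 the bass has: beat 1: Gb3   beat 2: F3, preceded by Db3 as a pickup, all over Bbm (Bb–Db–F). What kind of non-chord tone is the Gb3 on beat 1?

Appoggiatura.

The harmony at that moment is Bb minor triad (Bb, Db, F); Gb3 is not a chord tone.
It is approached by leap up from Db3 and left by step down to F3.
Leap in, step out, metrically accented — an appoggiatura.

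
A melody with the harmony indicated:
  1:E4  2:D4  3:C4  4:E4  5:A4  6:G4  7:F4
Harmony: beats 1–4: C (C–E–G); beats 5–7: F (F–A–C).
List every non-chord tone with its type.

The harmony at that moment is C major triad (C, E, G); D4 is not a chord tone.
It is approached by step down from E4 and left by step down to C4.
Step in, step out in the same direction — a passing tone.
The harmony at that moment is F major triad (F, A, C); G4 is not a chord tone.
It is approached by step down from A4 and left by step down to F4.
Step in, step out in the same direction — a passing tone.

D4 (beat 2) — passing tone; G4 (beat 6) — passing tone.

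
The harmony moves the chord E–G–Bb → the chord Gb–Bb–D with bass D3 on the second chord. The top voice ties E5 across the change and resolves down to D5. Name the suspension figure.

At the second chord the bass is D3. The suspended E5 lies a ninth above the bass; after resolving down by step to D5, the interval above the bass becomes an octave.
Suspension figures are named by those two intervals: 9–8.

9–8 suspension.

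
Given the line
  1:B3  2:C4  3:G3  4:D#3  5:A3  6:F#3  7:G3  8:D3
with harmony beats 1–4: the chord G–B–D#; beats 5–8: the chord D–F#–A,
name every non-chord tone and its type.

C4 (beat 2) — escape tone; G3 (beat 7) — escape tone.

The harmony at that moment is G augmented triad (G, B, D#); C4 is not a chord tone.
It is approached by step up from B3 and left by leap down to G3.
Step in, leap out — an escape tone.
The harmony at that moment is D major triad (D, F#, A); G3 is not a chord tone.
It is approached by step up from F#3 and left by leap down to D3.
Step in, leap out — an escape tone.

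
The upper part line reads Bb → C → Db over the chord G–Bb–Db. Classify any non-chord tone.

The harmony at that moment is G diminished triad (G, Bb, Db); C is not a chord tone.
It is approached by step up from Bb and left by step up to Db.
Step in, step out in the same direction — a passing tone.

C is a passing tone.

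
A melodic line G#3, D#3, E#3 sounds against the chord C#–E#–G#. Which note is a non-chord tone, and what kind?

D#3 is an appoggiatura.

The harmony at that moment is C# major triad (C#, E#, G#); D#3 is not a chord tone.
It is approached by leap down from G#3 and left by step up to E#3.
Leap in, step out — an appoggiatura.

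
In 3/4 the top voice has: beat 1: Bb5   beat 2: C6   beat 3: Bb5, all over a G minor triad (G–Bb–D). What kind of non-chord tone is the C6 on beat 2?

Upper neighbor tone.

The harmony at that moment is G minor triad (G, Bb, D); C6 is not a chord tone.
It is approached by step up from Bb5 and left by step down to Bb5.
Step away and step back to the same note — a neighbor tone (upper neighbor).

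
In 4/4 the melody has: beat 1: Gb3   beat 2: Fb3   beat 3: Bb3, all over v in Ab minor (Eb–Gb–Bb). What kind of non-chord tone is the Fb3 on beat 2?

The harmony at that moment is Eb minor triad (Eb, Gb, Bb); Fb3 is not a chord tone.
It is approached by step down from Gb3 and left by leap up to Bb3.
Step in, leap out, on a weak beat — an escape tone.

Escape tone.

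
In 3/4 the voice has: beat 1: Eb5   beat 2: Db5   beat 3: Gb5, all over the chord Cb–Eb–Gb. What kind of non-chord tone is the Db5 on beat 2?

Escape tone.

The harmony at that moment is Cb major triad (Cb, Eb, Gb); Db5 is not a chord tone.
It is approached by step down from Eb5 and left by leap up to Gb5.
Step in, leap out, on a weak beat — an escape tone.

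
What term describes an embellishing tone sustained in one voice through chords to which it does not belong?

Approach: none. Departure: none — a single pitch is sustained while the chords change around it, passing through harmonies that do not contain it.
No melodic motion at all; the dissonance is created entirely by the moving harmonies against the stationary note — a pedal tone (pedal point).

Pedal tone.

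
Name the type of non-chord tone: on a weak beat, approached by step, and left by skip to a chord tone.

Escape tone.

Approach: by step. Departure: by leap. Metric position: weak.
Step in, leap out, from a weak position — an escape tone (échappée). (It is the mirror image of the appoggiatura, which leaps in and steps out on a strong beat.)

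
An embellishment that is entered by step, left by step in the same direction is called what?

Approach: by step. Departure: by step, continuing in the same direction.
Stepwise on both sides with no change of direction means the note fills in the space between two different chord tones — a passing tone. (Had it turned back to its starting note it would be a neighbor tone instead.)

Passing tone.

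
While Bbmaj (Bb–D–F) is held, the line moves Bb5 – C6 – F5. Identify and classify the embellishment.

The harmony at that moment is Bb major triad (Bb, D, F); C6 is not a chord tone.
It is approached by step up from Bb5 and left by leap down to F5.
Step in, leap out — an escape tone.

C6 is an escape tone.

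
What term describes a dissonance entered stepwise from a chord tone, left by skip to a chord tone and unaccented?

Escape tone.

Approach: by step. Departure: by leap. Metric position: weak.
Step in, leap out, from a weak position — an escape tone (échappée). (It is the mirror image of the appoggiatura, which leaps in and steps out on a strong beat.)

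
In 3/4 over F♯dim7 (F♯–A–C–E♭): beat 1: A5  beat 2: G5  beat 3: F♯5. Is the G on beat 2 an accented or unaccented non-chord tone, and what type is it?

Unaccented passing tone.

The harmony at that moment is F♯ diminished seventh chord (F♯, A, C, E♭); G5 is not a chord tone.
It is approached by step down from A5 and left by step down to F♯5.
Step in, step out in the same direction — a passing tone.
It falls on a weak beat, so it is unaccented.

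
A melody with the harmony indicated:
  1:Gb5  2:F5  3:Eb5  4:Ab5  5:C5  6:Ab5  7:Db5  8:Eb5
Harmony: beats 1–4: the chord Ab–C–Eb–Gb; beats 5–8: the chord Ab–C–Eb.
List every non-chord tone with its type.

The harmony at that moment is Ab dominant seventh chord (Ab, C, Eb, Gb); F5 is not a chord tone.
It is approached by step down from Gb5 and left by step down to Eb5.
Step in, step out in the same direction — a passing tone.
The harmony at that moment is Ab major triad (Ab, C, Eb); Db5 is not a chord tone.
It is approached by leap down from Ab5 and left by step up to Eb5.
Leap in, step out — an appoggiatura.

F5 (beat 2) — passing tone; Db5 (beat 7) — appoggiatura.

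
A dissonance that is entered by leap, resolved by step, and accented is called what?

Approach: by leap. Departure: by step. Metric position: strong.
Leap in, step out, in a metrically strong position — an appoggiatura. (It is the mirror image of the escape tone, which steps in and leaps out from a weak position.)

Appoggiatura.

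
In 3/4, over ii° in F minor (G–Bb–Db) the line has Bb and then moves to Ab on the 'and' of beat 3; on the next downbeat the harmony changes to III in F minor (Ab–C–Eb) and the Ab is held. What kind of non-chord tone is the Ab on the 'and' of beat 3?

Anticipation.

The harmony at that moment is G diminished triad (G, Bb, Db); Ab is not a chord tone.
It is approached by step down from Bb and then sustained as the same pitch into the next harmony.
Arriving early and becoming a chord tone when the harmony changes — an anticipation.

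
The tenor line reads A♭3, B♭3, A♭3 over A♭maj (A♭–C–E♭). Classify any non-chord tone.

B♭3 is a neighbor tone.

The harmony at that moment is A♭ major triad (A♭, C, E♭); B♭3 is not a chord tone.
It is approached by step up from A♭3 and left by step down to A♭3.
Step away and step back to the same note — a neighbor tone (upper neighbor).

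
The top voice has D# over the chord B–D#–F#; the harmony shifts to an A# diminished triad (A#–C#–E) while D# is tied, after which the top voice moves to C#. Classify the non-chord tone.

D# is a suspension.

The harmony at that moment is A# diminished triad (A#, C#, E); D# is not a chord tone.
It is held over (the same pitch as the preceding D#) and left by step down to C#.
Held over from the previous chord and resolving down by step — a suspension.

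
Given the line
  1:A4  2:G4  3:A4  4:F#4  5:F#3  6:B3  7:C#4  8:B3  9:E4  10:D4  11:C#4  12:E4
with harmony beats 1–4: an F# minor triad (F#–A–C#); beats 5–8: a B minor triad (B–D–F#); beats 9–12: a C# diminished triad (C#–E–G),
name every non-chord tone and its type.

G4 (beat 2) — neighbor tone; C#4 (beat 7) — neighbor tone; D4 (beat 10) — passing tone.

The harmony at that moment is F# minor triad (F#, A, C#); G4 is not a chord tone.
It is approached by step down from A4 and left by step up to A4.
Step away and step back to the same note — a neighbor tone (lower neighbor).
The harmony at that moment is B minor triad (B, D, F#); C#4 is not a chord tone.
It is approached by step up from B3 and left by step down to B3.
Step away and step back to the same note — a neighbor tone (upper neighbor).
The harmony at that moment is C# diminished triad (C#, E, G); D4 is not a chord tone.
It is approached by step down from E4 and left by step down to C#4.
Step in, step out in the same direction — a passing tone.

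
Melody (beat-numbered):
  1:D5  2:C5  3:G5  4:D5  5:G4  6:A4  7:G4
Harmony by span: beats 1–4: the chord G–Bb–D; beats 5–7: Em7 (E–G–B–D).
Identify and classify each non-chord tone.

The harmony at that moment is G minor triad (G, Bb, D); C5 is not a chord tone.
It is approached by step down from D5 and left by leap up to G5.
Step in, leap out — an escape tone.
The harmony at that moment is E minor seventh chord (E, G, B, D); A4 is not a chord tone.
It is approached by step up from G4 and left by step down to G4.
Step away and step back to the same note — a neighbor tone (upper neighbor).

C5 (beat 2) — escape tone; A4 (beat 6) — neighbor tone.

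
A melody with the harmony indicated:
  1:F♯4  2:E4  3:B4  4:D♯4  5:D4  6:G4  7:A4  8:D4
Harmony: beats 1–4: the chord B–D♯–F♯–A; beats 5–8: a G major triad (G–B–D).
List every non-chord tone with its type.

E4 (beat 2) — escape tone; A4 (beat 7) — escape tone.

The harmony at that moment is B dominant seventh chord (B, D♯, F♯, A); E4 is not a chord tone.
It is approached by step down from F♯4 and left by leap up to B4.
Step in, leap out — an escape tone.
The harmony at that moment is G major triad (G, B, D); A4 is not a chord tone.
It is approached by step up from G4 and left by leap down to D4.
Step in, leap out — an escape tone.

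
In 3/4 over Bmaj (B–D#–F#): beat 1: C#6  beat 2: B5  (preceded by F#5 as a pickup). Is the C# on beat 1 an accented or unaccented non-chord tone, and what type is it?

Accented appoggiatura.

The harmony at that moment is B major triad (B, D#, F#); C#6 is not a chord tone.
It is approached by leap up from F#5 and left by step down to B5.
Leap in, step out — an appoggiatura.
It falls on the downbeat, so it is accented.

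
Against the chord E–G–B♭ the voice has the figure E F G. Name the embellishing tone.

F is a passing tone.

The harmony at that moment is E diminished triad (E, G, B♭); F is not a chord tone.
It is approached by step up from E and left by step up to G.
Step in, step out in the same direction — a passing tone.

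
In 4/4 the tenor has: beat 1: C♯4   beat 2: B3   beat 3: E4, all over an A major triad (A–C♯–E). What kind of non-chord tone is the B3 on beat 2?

Escape tone.

The harmony at that moment is A major triad (A, C♯, E); B3 is not a chord tone.
It is approached by step down from C♯4 and left by leap up to E4.
Step in, leap out, on a weak beat — an escape tone.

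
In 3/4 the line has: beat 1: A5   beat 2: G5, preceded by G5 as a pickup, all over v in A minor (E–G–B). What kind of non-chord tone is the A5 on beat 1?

The harmony at that moment is E minor triad (E, G, B); A5 is not a chord tone.
It is approached by step up from G5 and left by step down to G5.
Step away and step back to the same note — a neighbor tone (upper neighbor).

Upper neighbor tone.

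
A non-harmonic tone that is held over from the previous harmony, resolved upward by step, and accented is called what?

Approach: by preparation — the pitch is first a chord tone, then held (tied or repeated) while the harmony changes under it. Departure: up by step. Metric position: strong.
A prepared dissonance that resolves upward by step — a retardation. (The same figure resolving downward would be a suspension.)

Retardation.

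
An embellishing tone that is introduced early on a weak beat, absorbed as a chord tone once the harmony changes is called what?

Anticipation.

Approach: ahead of the chord change (typically by step), so it is dissonant against the current harmony. Departure: none — the same pitch is restated or held and is a chord tone of the new harmony.
Dissonant first, consonant once the harmony catches up: the note simply arrives early — an anticipation. (The reverse timing, consonant first and dissonant after the change, would be a suspension or retardation.)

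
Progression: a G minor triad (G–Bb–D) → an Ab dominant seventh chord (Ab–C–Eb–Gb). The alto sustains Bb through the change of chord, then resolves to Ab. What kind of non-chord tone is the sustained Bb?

Bb is a suspension.

The harmony at that moment is Ab dominant seventh chord (Ab, C, Eb, Gb); Bb is not a chord tone.
It is held over (the same pitch as the preceding Bb) and left by step down to Ab.
Held over from the previous chord and resolving down by step — a suspension.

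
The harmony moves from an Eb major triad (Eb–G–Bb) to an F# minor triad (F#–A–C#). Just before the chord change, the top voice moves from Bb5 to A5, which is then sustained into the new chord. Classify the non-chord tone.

A5 is an anticipation.

The harmony at that moment is Eb major triad (Eb, G, Bb); A5 is not a chord tone.
It is approached by step down from Bb5 and then sustained as the same pitch into the next harmony.
Arriving early and becoming a chord tone when the harmony changes — an anticipation.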